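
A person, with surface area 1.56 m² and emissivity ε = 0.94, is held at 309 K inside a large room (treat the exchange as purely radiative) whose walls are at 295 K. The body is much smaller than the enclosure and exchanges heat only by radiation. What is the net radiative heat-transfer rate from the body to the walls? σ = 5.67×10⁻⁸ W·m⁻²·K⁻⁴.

For a small grey body in a large enclosure: P_net = εσA(T_body⁴ − T_wall⁴).
A = 1.56 m²; T_body⁴ − T_wall⁴ = 9.117×10⁹ − 7.573×10⁹ = 1.543×10⁹ K⁴.
|P_net| = 0.94·5.67×10⁻⁸·1.560·1.543×10⁹.

P_net ≈ 128 W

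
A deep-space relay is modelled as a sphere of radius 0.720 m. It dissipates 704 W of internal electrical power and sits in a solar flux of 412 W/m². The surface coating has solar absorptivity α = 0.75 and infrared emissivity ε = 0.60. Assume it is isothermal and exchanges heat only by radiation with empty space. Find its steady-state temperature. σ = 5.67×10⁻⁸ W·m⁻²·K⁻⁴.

T ≈ 272 K

At steady state, absorbed solar power + internal power = radiated power.
Absorbed: α·S·A_cross = 0.75·412·1.629 = 503.2 W (cross-section πr²).
Total input = 503.2 + 704 = 1207 W.
Radiated: εσ·A_surf·T⁴ with A_surf = 4πr² = 6.514 m².
T⁴ = 1207/(0.60·5.67×10⁻⁸·6.514) = 5.447×10⁹ K⁴.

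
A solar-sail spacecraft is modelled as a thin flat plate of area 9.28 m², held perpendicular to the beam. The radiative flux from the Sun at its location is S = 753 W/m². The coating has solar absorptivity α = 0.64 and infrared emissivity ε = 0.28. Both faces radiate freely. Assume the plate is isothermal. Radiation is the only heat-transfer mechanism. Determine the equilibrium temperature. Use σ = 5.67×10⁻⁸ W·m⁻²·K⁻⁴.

At equilibrium, absorbed power = emitted power.
Absorbing cross-section = A = 9.280 m²; emitting surface = 2A = 18.56 m² (ratio 2).
αS·A_cross = εσ·A_surf·T⁴  ⇒  T⁴ = αS/(ε·2σ).
T⁴ = 0.640·753/(0.28·2·5.67×10⁻⁸) = 1.518×10¹⁰ K⁴.
T = (1.518×10¹⁰)^(1/4).

T ≈ 351 K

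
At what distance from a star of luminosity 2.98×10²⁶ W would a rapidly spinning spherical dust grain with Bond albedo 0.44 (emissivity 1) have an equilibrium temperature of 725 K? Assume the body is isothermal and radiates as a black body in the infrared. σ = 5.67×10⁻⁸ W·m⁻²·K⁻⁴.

d ≈ 1.46×10¹⁰ m

For an isothermal black-emitting sphere, (1−a)S·πr² = σ·4πr²·T⁴ ⇒ S = 4σT⁴/(1−a).
S = 4·5.67×10⁻⁸·(725)⁴/0.560 = 1.119×10⁵ W/m².
Flux falls as S = L/(4πd²), so d = √(L/(4πS)) = √(2.98×10²⁶/(4π·1.119×10⁵)).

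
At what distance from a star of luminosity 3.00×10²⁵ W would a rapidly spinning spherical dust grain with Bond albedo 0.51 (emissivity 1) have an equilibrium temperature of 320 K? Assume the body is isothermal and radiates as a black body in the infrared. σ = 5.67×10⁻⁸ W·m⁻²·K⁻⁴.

For an isothermal black-emitting sphere, (1−a)S·πr² = σ·4πr²·T⁴ ⇒ S = 4σT⁴/(1−a).
S = 4·5.67×10⁻⁸·(320)⁴/0.490 = 4853 W/m².
Flux falls as S = L/(4πd²), so d = √(L/(4πS)) = √(3.00×10²⁵/(4π·4853)).

d ≈ 2.22×10¹⁰ m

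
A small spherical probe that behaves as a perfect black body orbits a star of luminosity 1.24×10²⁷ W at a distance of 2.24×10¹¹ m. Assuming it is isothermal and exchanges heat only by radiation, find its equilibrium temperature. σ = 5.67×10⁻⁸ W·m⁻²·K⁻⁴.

T ≈ 305 K

First find the stellar flux at distance d: S = L/(4πd²) = 1.24×10²⁷/(4π·(2.24×10¹¹)²) = 1967 W/m².
For an isothermal sphere, absorbed (1−a)S·πr² = emitted σ·4πr²·T⁴, so T⁴ = (1−a)S/(4σ).
T⁴ = 1.00·1967/(4·5.67×10⁻⁸) = 8.671×10⁹ K⁴.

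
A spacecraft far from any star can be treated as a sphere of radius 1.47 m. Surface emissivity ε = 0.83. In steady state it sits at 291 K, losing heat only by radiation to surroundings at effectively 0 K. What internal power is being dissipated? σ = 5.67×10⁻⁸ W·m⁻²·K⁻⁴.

Steady state: P = εσA T⁴.
A = 4πr² = 27.15 m²; T⁴ = (291)⁴ = 7.171×10⁹ K⁴.
P = 0.83 × 5.67×10⁻⁸ × 27.15 × 7.171×10⁹.

P ≈ 9160 W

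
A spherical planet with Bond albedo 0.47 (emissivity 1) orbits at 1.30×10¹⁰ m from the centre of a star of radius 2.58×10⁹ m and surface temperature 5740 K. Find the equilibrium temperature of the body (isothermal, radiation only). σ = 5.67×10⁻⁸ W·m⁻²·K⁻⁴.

The star's surface emits σT_*⁴; at distance d the flux is S = σT_*⁴(R_*/d)².
S = 5.67×10⁻⁸·(5740)⁴·(2.58×10⁹/1.30×10¹⁰)² = 2.424×10⁶ W/m².
For an isothermal sphere T⁴ = (1−a)S/(4σ) = 5.665×10¹² K⁴.

T ≈ 1540 K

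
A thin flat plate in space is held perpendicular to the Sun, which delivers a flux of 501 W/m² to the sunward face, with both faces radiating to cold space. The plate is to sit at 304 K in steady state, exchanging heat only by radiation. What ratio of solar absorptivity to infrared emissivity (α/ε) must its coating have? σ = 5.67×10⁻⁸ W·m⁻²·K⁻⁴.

Balance: αS·A = εσ·2A·T⁴ ⇒ α/ε = 2σT⁴/S.
α/ε = 2·5.67×10⁻⁸·(304)⁴/501 = 2·5.67×10⁻⁸·8.541×10⁹/501.

α/ε ≈ 1.93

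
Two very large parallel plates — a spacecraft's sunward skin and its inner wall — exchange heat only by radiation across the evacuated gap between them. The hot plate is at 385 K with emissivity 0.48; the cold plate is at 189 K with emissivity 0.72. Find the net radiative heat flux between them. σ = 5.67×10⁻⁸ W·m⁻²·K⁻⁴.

q ≈ 475 W/m²

For two infinite grey parallel plates, q = σ(T₁⁴ − T₂⁴)/(1/ε₁ + 1/ε₂ − 1).
T₁⁴ − T₂⁴ = 2.197×10¹⁰ − 1.276×10⁹ = 2.069×10¹⁰ K⁴.
1/ε₁ + 1/ε₂ − 1 = 2.083 + 1.389 − 1 = 2.472.
q = 5.67×10⁻⁸ × 2.069×10¹⁰ / 2.472.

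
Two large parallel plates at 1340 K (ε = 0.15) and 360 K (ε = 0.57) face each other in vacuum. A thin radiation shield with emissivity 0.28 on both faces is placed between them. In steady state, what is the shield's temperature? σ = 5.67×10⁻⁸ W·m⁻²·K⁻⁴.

In steady state the net flux on the hot side equals that on the cold side.
σ(T₁⁴−T_s⁴)/D₁ = σ(T_s⁴−T₂⁴)/D₂, with D₁ = 1/ε₁+1/ε_s−1 = 9.238, D₂ = 1/ε_s+1/ε₂−1 = 4.326.
Solve for T_s⁴: T_s⁴ = (D₂·T₁⁴ + D₁·T₂⁴)/(D₁+D₂) = 1.040×10¹² K⁴.

T_s ≈ 1010 K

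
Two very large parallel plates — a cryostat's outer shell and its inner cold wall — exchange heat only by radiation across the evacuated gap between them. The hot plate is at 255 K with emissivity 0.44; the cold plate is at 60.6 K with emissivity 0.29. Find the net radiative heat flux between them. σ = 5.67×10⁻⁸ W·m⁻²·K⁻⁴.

q ≈ 50.6 W/m²

For two infinite grey parallel plates, q = σ(T₁⁴ − T₂⁴)/(1/ε₁ + 1/ε₂ − 1).
T₁⁴ − T₂⁴ = 4.228×10⁹ − 1.349×10⁷ = 4.215×10⁹ K⁴.
1/ε₁ + 1/ε₂ − 1 = 2.273 + 3.448 − 1 = 4.721.
q = 5.67×10⁻⁸ × 4.215×10⁹ / 4.721.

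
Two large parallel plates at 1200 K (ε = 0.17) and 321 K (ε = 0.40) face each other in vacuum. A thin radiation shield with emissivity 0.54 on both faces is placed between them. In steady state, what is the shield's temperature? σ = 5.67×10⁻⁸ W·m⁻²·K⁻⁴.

T_s ≈ 913 K

In steady state the net flux on the hot side equals that on the cold side.
σ(T₁⁴−T_s⁴)/D₁ = σ(T_s⁴−T₂⁴)/D₂, with D₁ = 1/ε₁+1/ε_s−1 = 6.734, D₂ = 1/ε_s+1/ε₂−1 = 3.352.
Solve for T_s⁴: T_s⁴ = (D₂·T₁⁴ + D₁·T₂⁴)/(D₁+D₂) = 6.962×10¹¹ K⁴.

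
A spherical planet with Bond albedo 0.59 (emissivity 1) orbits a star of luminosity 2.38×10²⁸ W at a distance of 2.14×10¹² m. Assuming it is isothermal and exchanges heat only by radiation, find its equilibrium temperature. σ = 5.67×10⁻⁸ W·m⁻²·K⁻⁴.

T ≈ 165 K

First find the stellar flux at distance d: S = L/(4πd²) = 2.38×10²⁸/(4π·(2.14×10¹²)²) = 413.6 W/m².
For an isothermal sphere, absorbed (1−a)S·πr² = emitted σ·4πr²·T⁴, so T⁴ = (1−a)S/(4σ).
T⁴ = 0.410·413.6/(4·5.67×10⁻⁸) = 7.476×10⁸ K⁴.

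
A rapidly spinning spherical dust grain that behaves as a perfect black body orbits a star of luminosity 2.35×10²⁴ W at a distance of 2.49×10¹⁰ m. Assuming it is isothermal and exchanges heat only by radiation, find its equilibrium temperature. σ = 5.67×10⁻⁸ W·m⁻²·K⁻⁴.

T ≈ 191 K

First find the stellar flux at distance d: S = L/(4πd²) = 2.35×10²⁴/(4π·(2.49×10¹⁰)²) = 301.6 W/m².
For an isothermal sphere, absorbed (1−a)S·πr² = emitted σ·4πr²·T⁴, so T⁴ = (1−a)S/(4σ).
T⁴ = 1.00·301.6/(4·5.67×10⁻⁸) = 1.330×10⁹ K⁴.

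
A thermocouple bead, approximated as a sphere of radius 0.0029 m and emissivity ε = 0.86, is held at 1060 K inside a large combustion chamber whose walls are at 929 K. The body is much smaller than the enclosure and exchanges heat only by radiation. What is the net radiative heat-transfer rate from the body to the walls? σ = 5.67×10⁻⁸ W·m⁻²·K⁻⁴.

For a small grey body in a large enclosure: P_net = εσA(T_body⁴ − T_wall⁴).
A = 4πr² = 1.057×10⁻⁴ m²; T_body⁴ − T_wall⁴ = 1.262×10¹² − 7.448×10¹¹ = 5.176×10¹¹ K⁴.
|P_net| = 0.86·5.67×10⁻⁸·1.057×10⁻⁴·5.176×10¹¹.

P_net ≈ 2.67 W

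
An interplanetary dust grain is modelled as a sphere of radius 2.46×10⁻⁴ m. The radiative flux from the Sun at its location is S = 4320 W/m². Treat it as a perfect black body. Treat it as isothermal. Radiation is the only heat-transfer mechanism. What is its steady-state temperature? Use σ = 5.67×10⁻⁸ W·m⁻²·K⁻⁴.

T ≈ 372 K

At equilibrium, absorbed power = emitted power.
Absorbing cross-section = πr² = 1.901×10⁻⁷ m²; emitting surface = 4πr² = 7.605×10⁻⁷ m² (ratio 4).
S·A_cross = εσ·A_surf·T⁴  ⇒  T⁴ = S/(4σ).
T⁴ = 1.00·4320/(4·5.67×10⁻⁸) = 1.905×10¹⁰ K⁴.
T = (1.905×10¹⁰)^(1/4).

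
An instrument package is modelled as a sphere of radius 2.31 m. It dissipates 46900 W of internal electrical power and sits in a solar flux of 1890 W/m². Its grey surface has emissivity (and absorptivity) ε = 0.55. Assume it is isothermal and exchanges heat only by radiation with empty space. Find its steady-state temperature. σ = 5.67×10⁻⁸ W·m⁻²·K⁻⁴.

T ≈ 419 K

At steady state, absorbed solar power + internal power = radiated power.
Absorbed: α·S·A_cross = 0.55·1890·16.76 = 17430 W (cross-section πr²).
Total input = 17430 + 46900 = 64330 W.
Radiated: εσ·A_surf·T⁴ with A_surf = 4πr² = 67.06 m².
T⁴ = 64330/(0.55·5.67×10⁻⁸·67.06) = 3.076×10¹⁰ K⁴.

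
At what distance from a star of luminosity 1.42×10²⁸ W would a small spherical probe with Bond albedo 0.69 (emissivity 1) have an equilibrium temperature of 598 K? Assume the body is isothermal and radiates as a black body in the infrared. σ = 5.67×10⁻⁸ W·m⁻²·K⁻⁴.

For an isothermal black-emitting sphere, (1−a)S·πr² = σ·4πr²·T⁴ ⇒ S = 4σT⁴/(1−a).
S = 4·5.67×10⁻⁸·(598)⁴/0.310 = 93560 W/m².
Flux falls as S = L/(4πd²), so d = √(L/(4πS)) = √(1.42×10²⁸/(4π·93560)).

d ≈ 1.10×10¹¹ m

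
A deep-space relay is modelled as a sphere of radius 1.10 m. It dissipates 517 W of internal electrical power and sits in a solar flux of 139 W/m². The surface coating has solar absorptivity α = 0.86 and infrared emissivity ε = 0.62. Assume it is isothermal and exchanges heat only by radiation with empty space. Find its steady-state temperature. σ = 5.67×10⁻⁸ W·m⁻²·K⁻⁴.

T ≈ 206 K

At steady state, absorbed solar power + internal power = radiated power.
Absorbed: α·S·A_cross = 0.86·139·3.801 = 454.4 W (cross-section πr²).
Total input = 454.4 + 517 = 971.4 W.
Radiated: εσ·A_surf·T⁴ with A_surf = 4πr² = 15.21 m².
T⁴ = 971.4/(0.62·5.67×10⁻⁸·15.21) = 1.817×10⁹ K⁴.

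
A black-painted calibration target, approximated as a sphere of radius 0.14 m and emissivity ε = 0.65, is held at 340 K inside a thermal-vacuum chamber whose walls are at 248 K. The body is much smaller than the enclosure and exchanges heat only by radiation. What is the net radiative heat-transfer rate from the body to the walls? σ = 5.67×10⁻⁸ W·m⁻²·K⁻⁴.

For a small grey body in a large enclosure: P_net = εσA(T_body⁴ − T_wall⁴).
A = 4πr² = 0.2463 m²; T_body⁴ − T_wall⁴ = 1.336×10¹⁰ − 3.783×10⁹ = 9.581×10⁹ K⁴.
|P_net| = 0.65·5.67×10⁻⁸·0.2463·9.581×10⁹.

P_net ≈ 87.0 W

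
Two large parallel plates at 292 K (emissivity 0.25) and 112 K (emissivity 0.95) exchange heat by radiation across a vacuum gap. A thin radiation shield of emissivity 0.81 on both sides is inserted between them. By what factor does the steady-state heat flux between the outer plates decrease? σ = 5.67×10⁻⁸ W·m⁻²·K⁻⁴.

Without shield: q₀ = σΔ(T⁴)/(1/ε₁+1/ε₂−1) with denominator 4.053.
With shield the two gaps are in series; the resistances add: (1/ε₁+1/ε_s−1)+(1/ε_s+1/ε₂−1) = 4.235+1.287 = 5.522.
Heat-flux ratio q₀/q = 5.522/4.053.

factor ≈ 1.36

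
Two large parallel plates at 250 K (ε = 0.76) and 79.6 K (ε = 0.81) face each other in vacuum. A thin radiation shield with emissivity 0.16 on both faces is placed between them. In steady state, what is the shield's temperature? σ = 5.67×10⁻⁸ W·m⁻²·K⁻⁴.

T_s ≈ 210 K

In steady state the net flux on the hot side equals that on the cold side.
σ(T₁⁴−T_s⁴)/D₁ = σ(T_s⁴−T₂⁴)/D₂, with D₁ = 1/ε₁+1/ε_s−1 = 6.566, D₂ = 1/ε_s+1/ε₂−1 = 6.485.
Solve for T_s⁴: T_s⁴ = (D₂·T₁⁴ + D₁·T₂⁴)/(D₁+D₂) = 1.961×10⁹ K⁴.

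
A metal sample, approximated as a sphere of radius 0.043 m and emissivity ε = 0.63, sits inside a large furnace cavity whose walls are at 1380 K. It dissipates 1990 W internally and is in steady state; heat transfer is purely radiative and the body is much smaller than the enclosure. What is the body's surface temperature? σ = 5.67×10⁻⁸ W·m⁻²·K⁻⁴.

For a small grey body in a large enclosure, net radiated power = εσA(T⁴ − T_w⁴).
Steady state: P = εσA(T⁴ − T_w⁴) with A = 4πr² = 0.02324 m².
T⁴ = P/(εσA) + T_w⁴ = 1990/(0.63·5.67×10⁻⁸·0.02324) + (1380)⁴
    = 2.398×10¹² + 3.627×10¹² = 6.024×10¹² K⁴.

T ≈ 1570 K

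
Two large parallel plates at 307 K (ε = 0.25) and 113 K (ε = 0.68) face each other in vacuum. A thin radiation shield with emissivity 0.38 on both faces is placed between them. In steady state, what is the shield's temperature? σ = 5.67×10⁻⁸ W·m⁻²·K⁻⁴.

T_s ≈ 239 K

In steady state the net flux on the hot side equals that on the cold side.
σ(T₁⁴−T_s⁴)/D₁ = σ(T_s⁴−T₂⁴)/D₂, with D₁ = 1/ε₁+1/ε_s−1 = 5.632, D₂ = 1/ε_s+1/ε₂−1 = 3.102.
Solve for T_s⁴: T_s⁴ = (D₂·T₁⁴ + D₁·T₂⁴)/(D₁+D₂) = 3.260×10⁹ K⁴.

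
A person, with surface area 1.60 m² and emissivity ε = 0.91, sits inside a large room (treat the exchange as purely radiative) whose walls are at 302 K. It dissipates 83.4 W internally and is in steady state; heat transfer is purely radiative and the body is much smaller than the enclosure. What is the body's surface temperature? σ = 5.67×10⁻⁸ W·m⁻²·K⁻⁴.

For a small grey body in a large enclosure, net radiated power = εσA(T⁴ − T_w⁴).
Steady state: P = εσA(T⁴ − T_w⁴) with A = 1.60 m².
T⁴ = P/(εσA) + T_w⁴ = 83.4/(0.91·5.67×10⁻⁸·1.600) + (302)⁴
    = 1.010×10⁹ + 8.318×10⁹ = 9.328×10⁹ K⁴.

T ≈ 311 K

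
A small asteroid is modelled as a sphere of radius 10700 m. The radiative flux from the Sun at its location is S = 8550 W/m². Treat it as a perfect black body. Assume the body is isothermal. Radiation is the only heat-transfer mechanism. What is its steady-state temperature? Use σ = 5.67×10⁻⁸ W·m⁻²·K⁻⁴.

At equilibrium, absorbed power = emitted power.
Absorbing cross-section = πr² = 3.597×10⁸ m²; emitting surface = 4πr² = 1.439×10⁹ m² (ratio 4).
S·A_cross = εσ·A_surf·T⁴  ⇒  T⁴ = S/(4σ).
T⁴ = 1.00·8550/(4·5.67×10⁻⁸) = 3.770×10¹⁰ K⁴.
T = (3.770×10¹⁰)^(1/4).

T ≈ 441 K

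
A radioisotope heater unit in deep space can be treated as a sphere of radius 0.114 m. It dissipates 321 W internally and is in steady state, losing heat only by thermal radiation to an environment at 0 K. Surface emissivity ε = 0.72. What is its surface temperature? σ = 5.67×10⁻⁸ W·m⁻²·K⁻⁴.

T ≈ 468 K

Steady state: internal power = radiated power, P = εσA T⁴.
Radiating area A = 4πr² = 0.1633 m².
T⁴ = P/(εσA) = 321/(0.72·5.67×10⁻⁸·0.1633) = 4.815×10¹⁰ K⁴.
T = (4.815×10¹⁰)^(1/4).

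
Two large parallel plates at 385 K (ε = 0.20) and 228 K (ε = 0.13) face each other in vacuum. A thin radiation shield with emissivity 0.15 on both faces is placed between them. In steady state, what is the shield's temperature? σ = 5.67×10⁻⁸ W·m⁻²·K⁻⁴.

T_s ≈ 340 K

In steady state the net flux on the hot side equals that on the cold side.
σ(T₁⁴−T_s⁴)/D₁ = σ(T_s⁴−T₂⁴)/D₂, with D₁ = 1/ε₁+1/ε_s−1 = 10.67, D₂ = 1/ε_s+1/ε₂−1 = 13.36.
Solve for T_s⁴: T_s⁴ = (D₂·T₁⁴ + D₁·T₂⁴)/(D₁+D₂) = 1.342×10¹⁰ K⁴.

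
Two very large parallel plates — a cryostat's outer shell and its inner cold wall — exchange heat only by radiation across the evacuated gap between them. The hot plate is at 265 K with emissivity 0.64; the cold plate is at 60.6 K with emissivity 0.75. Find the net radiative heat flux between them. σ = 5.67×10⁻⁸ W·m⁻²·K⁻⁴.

For two infinite grey parallel plates, q = σ(T₁⁴ − T₂⁴)/(1/ε₁ + 1/ε₂ − 1).
T₁⁴ − T₂⁴ = 4.932×10⁹ − 1.349×10⁷ = 4.918×10⁹ K⁴.
1/ε₁ + 1/ε₂ − 1 = 1.562 + 1.333 − 1 = 1.896.
q = 5.67×10⁻⁸ × 4.918×10⁹ / 1.896.

q ≈ 147 W/m²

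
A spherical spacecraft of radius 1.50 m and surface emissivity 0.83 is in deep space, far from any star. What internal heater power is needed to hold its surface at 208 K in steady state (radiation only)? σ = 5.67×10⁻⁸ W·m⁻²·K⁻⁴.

P ≈ 2490 W

P = εσ·4πr²·T⁴.
4πr² = 28.27 m²; T⁴ = 1.872×10⁹ K⁴.
P = 0.83·5.67×10⁻⁸·28.27·1.872×10⁹.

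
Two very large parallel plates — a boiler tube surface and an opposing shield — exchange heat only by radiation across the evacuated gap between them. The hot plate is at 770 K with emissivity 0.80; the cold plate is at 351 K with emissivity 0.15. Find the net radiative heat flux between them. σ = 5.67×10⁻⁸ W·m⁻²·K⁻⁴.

For two infinite grey parallel plates, q = σ(T₁⁴ − T₂⁴)/(1/ε₁ + 1/ε₂ − 1).
T₁⁴ − T₂⁴ = 3.515×10¹¹ − 1.518×10¹⁰ = 3.364×10¹¹ K⁴.
1/ε₁ + 1/ε₂ − 1 = 1.250 + 6.667 − 1 = 6.917.
q = 5.67×10⁻⁸ × 3.364×10¹¹ / 6.917.

q ≈ 2760 W/m²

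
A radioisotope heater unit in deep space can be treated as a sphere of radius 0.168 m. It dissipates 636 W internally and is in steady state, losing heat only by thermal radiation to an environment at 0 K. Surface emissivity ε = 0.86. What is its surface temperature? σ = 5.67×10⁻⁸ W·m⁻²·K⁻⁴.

T ≈ 438 K

Steady state: internal power = radiated power, P = εσA T⁴.
Radiating area A = 4πr² = 0.3547 m².
T⁴ = P/(εσA) = 636/(0.86·5.67×10⁻⁸·0.3547) = 3.677×10¹⁰ K⁴.
T = (3.677×10¹⁰)^(1/4).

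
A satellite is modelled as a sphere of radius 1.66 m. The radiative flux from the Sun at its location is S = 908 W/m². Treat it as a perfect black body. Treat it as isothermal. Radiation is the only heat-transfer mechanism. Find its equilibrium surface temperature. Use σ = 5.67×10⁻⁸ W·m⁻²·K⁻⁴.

T ≈ 252 K

At equilibrium, absorbed power = emitted power.
Absorbing cross-section = πr² = 8.657 m²; emitting surface = 4πr² = 34.63 m² (ratio 4).
S·A_cross = εσ·A_surf·T⁴  ⇒  T⁴ = S/(4σ).
T⁴ = 1.00·908/(4·5.67×10⁻⁸) = 4.004×10⁹ K⁴.
T = (4.004×10⁹)^(1/4).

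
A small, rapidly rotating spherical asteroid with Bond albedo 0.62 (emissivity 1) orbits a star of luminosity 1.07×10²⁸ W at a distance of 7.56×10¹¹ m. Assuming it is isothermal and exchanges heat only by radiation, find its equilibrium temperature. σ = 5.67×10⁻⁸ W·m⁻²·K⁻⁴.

T ≈ 224 K

First find the stellar flux at distance d: S = L/(4πd²) = 1.07×10²⁸/(4π·(7.56×10¹¹)²) = 1490 W/m².
For an isothermal sphere, absorbed (1−a)S·πr² = emitted σ·4πr²·T⁴, so T⁴ = (1−a)S/(4σ).
T⁴ = 0.380·1490/(4·5.67×10⁻⁸) = 2.496×10⁹ K⁴.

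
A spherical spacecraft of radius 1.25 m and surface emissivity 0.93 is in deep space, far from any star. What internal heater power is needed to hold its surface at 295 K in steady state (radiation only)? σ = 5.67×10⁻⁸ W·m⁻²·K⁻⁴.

P ≈ 7840 W

P = εσ·4πr²·T⁴.
4πr² = 19.63 m²; T⁴ = 7.573×10⁹ K⁴.
P = 0.93·5.67×10⁻⁸·19.63·7.573×10⁹.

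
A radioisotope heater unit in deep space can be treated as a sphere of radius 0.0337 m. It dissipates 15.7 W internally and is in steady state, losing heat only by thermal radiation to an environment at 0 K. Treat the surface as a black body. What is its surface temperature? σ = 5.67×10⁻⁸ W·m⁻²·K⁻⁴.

T ≈ 373 K

Steady state: internal power = radiated power, P = εσA T⁴.
Radiating area A = 4πr² = 0.01427 m².
T⁴ = P/(εσA) = 15.7/(1.0·5.67×10⁻⁸·0.01427) = 1.940×10¹⁰ K⁴.
T = (1.940×10¹⁰)^(1/4).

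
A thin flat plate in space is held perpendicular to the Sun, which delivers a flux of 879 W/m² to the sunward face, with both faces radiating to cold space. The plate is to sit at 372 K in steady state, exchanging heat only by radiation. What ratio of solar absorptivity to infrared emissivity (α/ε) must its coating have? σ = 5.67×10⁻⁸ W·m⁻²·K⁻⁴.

Balance: αS·A = εσ·2A·T⁴ ⇒ α/ε = 2σT⁴/S.
α/ε = 2·5.67×10⁻⁸·(372)⁴/879 = 2·5.67×10⁻⁸·1.915×10¹⁰/879.

α/ε ≈ 2.47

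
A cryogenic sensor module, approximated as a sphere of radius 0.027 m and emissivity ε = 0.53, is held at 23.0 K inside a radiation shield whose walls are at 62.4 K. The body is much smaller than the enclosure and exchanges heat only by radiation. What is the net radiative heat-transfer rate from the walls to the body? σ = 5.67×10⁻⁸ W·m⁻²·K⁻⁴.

P_net ≈ 0.00410 W

For a small grey body in a large enclosure: P_net = εσA(T_body⁴ − T_wall⁴).
A = 4πr² = 0.009161 m²; T_body⁴ − T_wall⁴ = 2.798×10⁵ − 1.516×10⁷ = -1.488×10⁷ K⁴.
|P_net| = 0.53·5.67×10⁻⁸·0.009161·1.488×10⁷.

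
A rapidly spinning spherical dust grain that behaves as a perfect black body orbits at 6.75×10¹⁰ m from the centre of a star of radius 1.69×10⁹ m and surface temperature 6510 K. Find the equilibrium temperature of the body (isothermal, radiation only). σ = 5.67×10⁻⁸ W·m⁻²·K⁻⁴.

The star's surface emits σT_*⁴; at distance d the flux is S = σT_*⁴(R_*/d)².
S = 5.67×10⁻⁸·(6510)⁴·(1.69×10⁹/6.75×10¹⁰)² = 63840 W/m².
For an isothermal sphere T⁴ = (1−a)S/(4σ) = 2.815×10¹¹ K⁴.

T ≈ 728 K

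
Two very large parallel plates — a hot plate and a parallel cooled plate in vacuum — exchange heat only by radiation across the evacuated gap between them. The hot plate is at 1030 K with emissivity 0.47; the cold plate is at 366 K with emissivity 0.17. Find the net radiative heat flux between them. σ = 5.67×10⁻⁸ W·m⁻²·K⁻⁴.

q ≈ 8960 W/m²

For two infinite grey parallel plates, q = σ(T₁⁴ − T₂⁴)/(1/ε₁ + 1/ε₂ − 1).
T₁⁴ − T₂⁴ = 1.126×10¹² − 1.794×10¹⁰ = 1.108×10¹² K⁴.
1/ε₁ + 1/ε₂ − 1 = 2.128 + 5.882 − 1 = 7.010.
q = 5.67×10⁻⁸ × 1.108×10¹² / 7.010.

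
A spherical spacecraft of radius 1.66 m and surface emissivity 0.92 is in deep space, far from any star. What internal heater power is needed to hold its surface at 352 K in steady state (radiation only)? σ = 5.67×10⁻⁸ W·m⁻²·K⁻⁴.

P = εσ·4πr²·T⁴.
4πr² = 34.63 m²; T⁴ = 1.535×10¹⁰ K⁴.
P = 0.92·5.67×10⁻⁸·34.63·1.535×10¹⁰.

P ≈ 27700 W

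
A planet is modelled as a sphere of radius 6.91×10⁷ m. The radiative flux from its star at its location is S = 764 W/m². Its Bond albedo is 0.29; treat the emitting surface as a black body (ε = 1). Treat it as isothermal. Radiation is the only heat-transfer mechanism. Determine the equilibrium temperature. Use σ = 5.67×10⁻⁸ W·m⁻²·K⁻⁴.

At equilibrium, absorbed power = emitted power.
Absorbing cross-section = πr² = 1.500×10¹⁶ m²; emitting surface = 4πr² = 6.000×10¹⁶ m² (ratio 4).
(1−a)S·A_cross = εσ·A_surf·T⁴  ⇒  T⁴ = (1−a)S/(4σ).
T⁴ = 0.710·764/(4·5.67×10⁻⁸) = 2.392×10⁹ K⁴.
T = (2.392×10⁹)^(1/4).

T ≈ 221 K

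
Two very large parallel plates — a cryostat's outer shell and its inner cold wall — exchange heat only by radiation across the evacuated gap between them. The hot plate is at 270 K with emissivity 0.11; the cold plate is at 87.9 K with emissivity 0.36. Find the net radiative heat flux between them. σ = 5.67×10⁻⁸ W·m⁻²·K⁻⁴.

q ≈ 27.4 W/m²

For two infinite grey parallel plates, q = σ(T₁⁴ − T₂⁴)/(1/ε₁ + 1/ε₂ − 1).
T₁⁴ − T₂⁴ = 5.314×10⁹ − 5.970×10⁷ = 5.255×10⁹ K⁴.
1/ε₁ + 1/ε₂ − 1 = 9.091 + 2.778 − 1 = 10.87.
q = 5.67×10⁻⁸ × 5.255×10⁹ / 10.87.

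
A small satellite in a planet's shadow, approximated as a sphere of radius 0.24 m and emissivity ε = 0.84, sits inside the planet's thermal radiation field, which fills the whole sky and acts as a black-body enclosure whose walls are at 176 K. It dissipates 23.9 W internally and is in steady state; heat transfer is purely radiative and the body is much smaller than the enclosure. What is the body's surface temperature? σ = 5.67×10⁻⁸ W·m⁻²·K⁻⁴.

T ≈ 202 K

For a small grey body in a large enclosure, net radiated power = εσA(T⁴ − T_w⁴).
Steady state: P = εσA(T⁴ − T_w⁴) with A = 4πr² = 0.7238 m².
T⁴ = P/(εσA) + T_w⁴ = 23.9/(0.84·5.67×10⁻⁸·0.7238) + (176)⁴
    = 6.933×10⁸ + 9.595×10⁸ = 1.653×10⁹ K⁴.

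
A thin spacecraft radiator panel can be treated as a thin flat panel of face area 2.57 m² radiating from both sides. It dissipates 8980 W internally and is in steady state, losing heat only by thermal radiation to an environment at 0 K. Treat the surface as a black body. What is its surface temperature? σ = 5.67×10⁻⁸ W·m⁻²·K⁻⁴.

T ≈ 419 K

Steady state: internal power = radiated power, P = εσA T⁴.
Radiating area A = 2·2.57 = 5.140 m².
T⁴ = P/(εσA) = 8980/(1.0·5.67×10⁻⁸·5.140) = 3.081×10¹⁰ K⁴.
T = (3.081×10¹⁰)^(1/4).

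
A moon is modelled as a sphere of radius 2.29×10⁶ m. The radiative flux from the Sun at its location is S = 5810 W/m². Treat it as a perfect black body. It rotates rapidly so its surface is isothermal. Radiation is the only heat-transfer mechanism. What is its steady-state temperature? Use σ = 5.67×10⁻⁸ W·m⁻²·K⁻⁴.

At equilibrium, absorbed power = emitted power.
Absorbing cross-section = πr² = 1.647×10¹³ m²; emitting surface = 4πr² = 6.590×10¹³ m² (ratio 4).
S·A_cross = εσ·A_surf·T⁴  ⇒  T⁴ = S/(4σ).
T⁴ = 1.00·5810/(4·5.67×10⁻⁸) = 2.562×10¹⁰ K⁴.
T = (2.562×10¹⁰)^(1/4).

T ≈ 400 K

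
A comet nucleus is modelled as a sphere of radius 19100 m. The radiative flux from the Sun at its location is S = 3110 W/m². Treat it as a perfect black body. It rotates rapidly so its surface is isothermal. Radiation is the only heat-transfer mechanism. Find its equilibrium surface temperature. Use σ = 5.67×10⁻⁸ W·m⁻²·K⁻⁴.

At equilibrium, absorbed power = emitted power.
Absorbing cross-section = πr² = 1.146×10⁹ m²; emitting surface = 4πr² = 4.584×10⁹ m² (ratio 4).
S·A_cross = εσ·A_surf·T⁴  ⇒  T⁴ = S/(4σ).
T⁴ = 1.00·3110/(4·5.67×10⁻⁸) = 1.371×10¹⁰ K⁴.
T = (1.371×10¹⁰)^(1/4).

T ≈ 342 K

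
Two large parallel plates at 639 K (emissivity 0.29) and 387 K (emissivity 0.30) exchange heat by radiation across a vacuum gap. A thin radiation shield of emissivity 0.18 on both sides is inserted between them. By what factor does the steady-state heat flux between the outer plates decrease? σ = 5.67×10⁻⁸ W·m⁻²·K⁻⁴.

Without shield: q₀ = σΔ(T⁴)/(1/ε₁+1/ε₂−1) with denominator 5.782.
With shield the two gaps are in series; the resistances add: (1/ε₁+1/ε_s−1)+(1/ε_s+1/ε₂−1) = 8.004+7.889 = 15.89.
Heat-flux ratio q₀/q = 15.89/5.782.

factor ≈ 2.75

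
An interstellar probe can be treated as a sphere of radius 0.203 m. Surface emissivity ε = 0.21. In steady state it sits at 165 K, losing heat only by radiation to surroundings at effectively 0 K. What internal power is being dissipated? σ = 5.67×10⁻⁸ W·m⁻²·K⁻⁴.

Steady state: P = εσA T⁴.
A = 4πr² = 0.5178 m²; T⁴ = (165)⁴ = 7.412×10⁸ K⁴.
P = 0.21 × 5.67×10⁻⁸ × 0.5178 × 7.412×10⁸.

P ≈ 4.57 W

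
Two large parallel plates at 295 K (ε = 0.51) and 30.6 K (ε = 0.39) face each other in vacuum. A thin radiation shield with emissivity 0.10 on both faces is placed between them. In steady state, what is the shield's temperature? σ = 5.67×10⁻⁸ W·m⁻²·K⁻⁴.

In steady state the net flux on the hot side equals that on the cold side.
σ(T₁⁴−T_s⁴)/D₁ = σ(T_s⁴−T₂⁴)/D₂, with D₁ = 1/ε₁+1/ε_s−1 = 10.96, D₂ = 1/ε_s+1/ε₂−1 = 11.56.
Solve for T_s⁴: T_s⁴ = (D₂·T₁⁴ + D₁·T₂⁴)/(D₁+D₂) = 3.889×10⁹ K⁴.

T_s ≈ 250 K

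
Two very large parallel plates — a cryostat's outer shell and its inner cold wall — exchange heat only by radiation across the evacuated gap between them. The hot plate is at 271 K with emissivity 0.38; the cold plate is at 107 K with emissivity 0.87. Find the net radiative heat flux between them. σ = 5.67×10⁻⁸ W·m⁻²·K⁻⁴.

For two infinite grey parallel plates, q = σ(T₁⁴ − T₂⁴)/(1/ε₁ + 1/ε₂ − 1).
T₁⁴ − T₂⁴ = 5.394×10⁹ − 1.311×10⁸ = 5.263×10⁹ K⁴.
1/ε₁ + 1/ε₂ − 1 = 2.632 + 1.149 − 1 = 2.781.
q = 5.67×10⁻⁸ × 5.263×10⁹ / 2.781.

q ≈ 107 W/m²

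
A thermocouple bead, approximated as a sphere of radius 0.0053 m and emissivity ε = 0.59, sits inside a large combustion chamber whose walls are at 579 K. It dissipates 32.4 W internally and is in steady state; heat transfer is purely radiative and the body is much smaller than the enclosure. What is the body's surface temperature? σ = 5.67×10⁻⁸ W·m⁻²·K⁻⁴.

T ≈ 1300 K

For a small grey body in a large enclosure, net radiated power = εσA(T⁴ − T_w⁴).
Steady state: P = εσA(T⁴ − T_w⁴) with A = 4πr² = 3.530×10⁻⁴ m².
T⁴ = P/(εσA) + T_w⁴ = 32.4/(0.59·5.67×10⁻⁸·3.530×10⁻⁴) + (579)⁴
    = 2.744×10¹² + 1.124×10¹¹ = 2.856×10¹² K⁴.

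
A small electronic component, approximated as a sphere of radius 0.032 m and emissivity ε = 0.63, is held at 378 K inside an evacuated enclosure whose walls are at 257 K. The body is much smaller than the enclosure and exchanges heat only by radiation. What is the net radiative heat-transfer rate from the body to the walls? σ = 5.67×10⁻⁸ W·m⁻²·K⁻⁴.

P_net ≈ 7.38 W

For a small grey body in a large enclosure: P_net = εσA(T_body⁴ − T_wall⁴).
A = 4πr² = 0.01287 m²; T_body⁴ − T_wall⁴ = 2.042×10¹⁰ − 4.362×10⁹ = 1.605×10¹⁰ K⁴.
|P_net| = 0.63·5.67×10⁻⁸·0.01287·1.605×10¹⁰.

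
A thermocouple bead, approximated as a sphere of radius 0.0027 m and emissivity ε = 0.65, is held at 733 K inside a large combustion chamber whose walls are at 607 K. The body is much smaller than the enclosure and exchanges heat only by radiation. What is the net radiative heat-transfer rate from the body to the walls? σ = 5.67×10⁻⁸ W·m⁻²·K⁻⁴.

P_net ≈ 0.516 W

For a small grey body in a large enclosure: P_net = εσA(T_body⁴ − T_wall⁴).
A = 4πr² = 9.161×10⁻⁵ m²; T_body⁴ − T_wall⁴ = 2.887×10¹¹ − 1.358×10¹¹ = 1.529×10¹¹ K⁴.
|P_net| = 0.65·5.67×10⁻⁸·9.161×10⁻⁵·1.529×10¹¹.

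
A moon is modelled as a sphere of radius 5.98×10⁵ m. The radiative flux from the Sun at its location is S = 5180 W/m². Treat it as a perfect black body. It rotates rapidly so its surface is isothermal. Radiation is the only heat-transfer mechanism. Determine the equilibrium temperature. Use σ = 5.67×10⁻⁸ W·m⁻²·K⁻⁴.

T ≈ 389 K

At equilibrium, absorbed power = emitted power.
Absorbing cross-section = πr² = 1.123×10¹² m²; emitting surface = 4πr² = 4.494×10¹² m² (ratio 4).
S·A_cross = εσ·A_surf·T⁴  ⇒  T⁴ = S/(4σ).
T⁴ = 1.00·5180/(4·5.67×10⁻⁸) = 2.284×10¹⁰ K⁴.
T = (2.284×10¹⁰)^(1/4).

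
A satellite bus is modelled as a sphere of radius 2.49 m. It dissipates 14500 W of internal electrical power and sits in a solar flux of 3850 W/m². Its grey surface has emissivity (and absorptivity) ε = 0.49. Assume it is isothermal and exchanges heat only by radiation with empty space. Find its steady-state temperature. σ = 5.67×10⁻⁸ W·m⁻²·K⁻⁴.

T ≈ 392 K

At steady state, absorbed solar power + internal power = radiated power.
Absorbed: α·S·A_cross = 0.49·3850·19.48 = 36750 W (cross-section πr²).
Total input = 36750 + 14500 = 51250 W.
Radiated: εσ·A_surf·T⁴ with A_surf = 4πr² = 77.91 m².
T⁴ = 51250/(0.49·5.67×10⁻⁸·77.91) = 2.367×10¹⁰ K⁴.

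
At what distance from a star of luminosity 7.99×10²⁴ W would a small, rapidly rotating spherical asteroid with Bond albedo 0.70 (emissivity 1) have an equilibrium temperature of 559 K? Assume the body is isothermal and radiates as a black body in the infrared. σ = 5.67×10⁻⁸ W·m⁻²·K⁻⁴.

d ≈ 2.93×10⁹ m

For an isothermal black-emitting sphere, (1−a)S·πr² = σ·4πr²·T⁴ ⇒ S = 4σT⁴/(1−a).
S = 4·5.67×10⁻⁸·(559)⁴/0.300 = 73820 W/m².
Flux falls as S = L/(4πd²), so d = √(L/(4πS)) = √(7.99×10²⁴/(4π·73820)).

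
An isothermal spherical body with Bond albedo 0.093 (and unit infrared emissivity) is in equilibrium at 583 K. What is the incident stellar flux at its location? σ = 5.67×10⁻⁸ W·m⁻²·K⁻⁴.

S ≈ 28900 W/m²

(1−a)S·πr² = σ·4πr²·T⁴ ⇒ S = 4σT⁴/(1−a).
S = 4·5.67×10⁻⁸·1.155×10¹¹/0.907.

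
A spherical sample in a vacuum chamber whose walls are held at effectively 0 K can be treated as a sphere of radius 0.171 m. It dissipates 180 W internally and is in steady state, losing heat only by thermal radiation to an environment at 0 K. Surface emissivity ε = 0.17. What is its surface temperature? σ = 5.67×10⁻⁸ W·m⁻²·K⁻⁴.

T ≈ 475 K

Steady state: internal power = radiated power, P = εσA T⁴.
Radiating area A = 4πr² = 0.3675 m².
T⁴ = P/(εσA) = 180/(0.17·5.67×10⁻⁸·0.3675) = 5.082×10¹⁰ K⁴.
T = (5.082×10¹⁰)^(1/4).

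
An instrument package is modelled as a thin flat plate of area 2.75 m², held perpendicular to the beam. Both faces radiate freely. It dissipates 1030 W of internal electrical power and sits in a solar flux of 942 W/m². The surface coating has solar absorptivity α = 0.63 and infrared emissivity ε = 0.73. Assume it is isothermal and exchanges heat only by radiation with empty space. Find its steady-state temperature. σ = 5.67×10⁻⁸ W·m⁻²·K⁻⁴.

T ≈ 329 K

At steady state, absorbed solar power + internal power = radiated power.
Absorbed: α·S·A_cross = 0.63·942·2.750 = 1632 W (cross-section A).
Total input = 1632 + 1030 = 2662 W.
Radiated: εσ·A_surf·T⁴ with A_surf = 2A = 5.500 m².
T⁴ = 2662/(0.73·5.67×10⁻⁸·5.500) = 1.169×10¹⁰ K⁴.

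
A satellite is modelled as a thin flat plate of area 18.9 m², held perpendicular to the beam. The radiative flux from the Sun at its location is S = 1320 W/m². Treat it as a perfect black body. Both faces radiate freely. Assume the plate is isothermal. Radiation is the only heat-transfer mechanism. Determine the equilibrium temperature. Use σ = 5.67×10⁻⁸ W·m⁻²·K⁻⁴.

At equilibrium, absorbed power = emitted power.
Absorbing cross-section = A = 18.90 m²; emitting surface = 2A = 37.80 m² (ratio 2).
S·A_cross = εσ·A_surf·T⁴  ⇒  T⁴ = S/(2σ).
T⁴ = 1.00·1320/(2·5.67×10⁻⁸) = 1.164×10¹⁰ K⁴.
T = (1.164×10¹⁰)^(1/4).

T ≈ 328 K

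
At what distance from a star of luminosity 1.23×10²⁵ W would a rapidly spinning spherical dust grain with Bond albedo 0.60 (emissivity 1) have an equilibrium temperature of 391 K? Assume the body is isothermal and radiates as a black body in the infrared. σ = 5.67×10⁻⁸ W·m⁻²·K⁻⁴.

d ≈ 8.59×10⁹ m

For an isothermal black-emitting sphere, (1−a)S·πr² = σ·4πr²·T⁴ ⇒ S = 4σT⁴/(1−a).
S = 4·5.67×10⁻⁸·(391)⁴/0.400 = 13250 W/m².
Flux falls as S = L/(4πd²), so d = √(L/(4πS)) = √(1.23×10²⁵/(4π·13250)).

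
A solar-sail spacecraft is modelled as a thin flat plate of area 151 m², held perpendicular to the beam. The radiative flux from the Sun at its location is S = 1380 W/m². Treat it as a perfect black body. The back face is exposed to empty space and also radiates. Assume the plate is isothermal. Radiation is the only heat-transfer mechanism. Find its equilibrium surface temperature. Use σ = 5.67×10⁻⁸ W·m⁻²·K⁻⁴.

T ≈ 332 K

At equilibrium, absorbed power = emitted power.
Absorbing cross-section = A = 151.0 m²; emitting surface = 2A = 302.0 m² (ratio 2).
S·A_cross = εσ·A_surf·T⁴  ⇒  T⁴ = S/(2σ).
T⁴ = 1.00·1380/(2·5.67×10⁻⁸) = 1.217×10¹⁰ K⁴.
T = (1.217×10¹⁰)^(1/4).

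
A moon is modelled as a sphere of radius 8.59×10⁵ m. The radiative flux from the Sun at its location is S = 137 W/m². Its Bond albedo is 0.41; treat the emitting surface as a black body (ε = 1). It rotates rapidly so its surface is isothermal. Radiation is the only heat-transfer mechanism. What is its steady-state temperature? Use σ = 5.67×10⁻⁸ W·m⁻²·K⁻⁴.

T ≈ 137 K

At equilibrium, absorbed power = emitted power.
Absorbing cross-section = πr² = 2.318×10¹² m²; emitting surface = 4πr² = 9.272×10¹² m² (ratio 4).
(1−a)S·A_cross = εσ·A_surf·T⁴  ⇒  T⁴ = (1−a)S/(4σ).
T⁴ = 0.590·137/(4·5.67×10⁻⁸) = 3.564×10⁸ K⁴.
T = (3.564×10⁸)^(1/4).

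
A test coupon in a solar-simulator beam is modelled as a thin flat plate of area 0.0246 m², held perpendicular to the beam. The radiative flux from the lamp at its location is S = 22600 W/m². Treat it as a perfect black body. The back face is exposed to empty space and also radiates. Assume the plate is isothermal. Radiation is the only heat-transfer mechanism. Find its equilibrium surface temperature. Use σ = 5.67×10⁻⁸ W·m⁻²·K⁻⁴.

At equilibrium, absorbed power = emitted power.
Absorbing cross-section = A = 0.02460 m²; emitting surface = 2A = 0.04920 m² (ratio 2).
S·A_cross = εσ·A_surf·T⁴  ⇒  T⁴ = S/(2σ).
T⁴ = 1.00·22600/(2·5.67×10⁻⁸) = 1.993×10¹¹ K⁴.
T = (1.993×10¹¹)^(1/4).

T ≈ 668 K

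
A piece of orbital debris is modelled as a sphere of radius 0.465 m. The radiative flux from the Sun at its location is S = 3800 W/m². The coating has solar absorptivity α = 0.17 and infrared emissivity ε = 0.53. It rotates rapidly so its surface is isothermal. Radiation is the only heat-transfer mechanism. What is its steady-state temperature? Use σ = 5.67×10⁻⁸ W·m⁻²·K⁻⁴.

At equilibrium, absorbed power = emitted power.
Absorbing cross-section = πr² = 0.6793 m²; emitting surface = 4πr² = 2.717 m² (ratio 4).
αS·A_cross = εσ·A_surf·T⁴  ⇒  T⁴ = αS/(ε·4σ).
T⁴ = 0.170·3800/(0.53·4·5.67×10⁻⁸) = 5.374×10⁹ K⁴.
T = (5.374×10⁹)^(1/4).

T ≈ 271 K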